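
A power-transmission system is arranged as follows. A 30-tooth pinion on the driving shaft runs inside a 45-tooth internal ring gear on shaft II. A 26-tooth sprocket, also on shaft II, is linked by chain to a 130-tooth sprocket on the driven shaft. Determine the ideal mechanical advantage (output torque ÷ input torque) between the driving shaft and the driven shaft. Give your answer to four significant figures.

Each stage contributes driven/driver: internal gear 45/30 = 1.5, chain 130/26 = 5.
Overall: 1.5 × 5 = 7.5.

7.500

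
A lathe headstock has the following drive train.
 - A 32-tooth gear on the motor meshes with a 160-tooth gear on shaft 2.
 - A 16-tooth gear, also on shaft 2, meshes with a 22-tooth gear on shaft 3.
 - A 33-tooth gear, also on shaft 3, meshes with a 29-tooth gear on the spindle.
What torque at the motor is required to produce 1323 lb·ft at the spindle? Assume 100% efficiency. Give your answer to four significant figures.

219.0 lb·ft

Overall ratio R = 5 × 1.375 × 0.87879 = 6.0417.
Input torque = output torque / R = 1323 / 6.0417 = 218.98 lb·ft.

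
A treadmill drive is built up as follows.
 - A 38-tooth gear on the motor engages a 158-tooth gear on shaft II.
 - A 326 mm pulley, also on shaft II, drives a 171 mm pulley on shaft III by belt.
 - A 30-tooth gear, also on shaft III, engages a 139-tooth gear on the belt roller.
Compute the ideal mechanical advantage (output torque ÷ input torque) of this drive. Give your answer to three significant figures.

10.1

Each stage contributes driven/driver: gear mesh 158/38 = 4.1579, belt 171/326 = 0.52454, gear mesh 139/30 = 4.6333.
Overall: 4.1579 × 0.52454 × 4.6333 = 10.105.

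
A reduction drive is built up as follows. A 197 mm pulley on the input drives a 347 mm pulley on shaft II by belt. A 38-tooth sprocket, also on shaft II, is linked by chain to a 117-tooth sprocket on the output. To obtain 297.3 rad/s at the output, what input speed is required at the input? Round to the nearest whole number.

1612 rad/s

Overall ratio R = 1.7614 × 3.0789 = 5.4233.
Required input speed = output speed × R = 297.3 × 5.4233 = 1612.4 rad/s.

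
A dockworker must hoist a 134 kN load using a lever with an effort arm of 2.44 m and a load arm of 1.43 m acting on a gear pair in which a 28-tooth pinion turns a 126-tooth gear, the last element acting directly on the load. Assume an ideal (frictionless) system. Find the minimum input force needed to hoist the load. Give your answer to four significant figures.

17.45 kN

Lever MA = effort arm / load arm = 2.44/1.43 = 1.7063.
Gear pair MA = 126/28 = 4.5.
Combined ideal MA = 1.7063 × 4.5 = 7.6783.
Effort = load / MA = 134 / 7.6783 = 17.452 kN.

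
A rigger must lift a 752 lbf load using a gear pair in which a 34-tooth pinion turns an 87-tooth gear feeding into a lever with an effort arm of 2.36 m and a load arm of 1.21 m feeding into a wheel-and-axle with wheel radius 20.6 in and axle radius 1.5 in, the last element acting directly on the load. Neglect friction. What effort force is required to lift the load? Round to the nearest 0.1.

11.0 lbf

Gear pair MA = 87/34 = 2.5588.
Lever MA = effort arm / load arm = 2.36/1.21 = 1.9504.
Wheel-and-axle MA = R/r = 20.6/1.5 = 13.733.
Combined ideal MA = 2.5588 × 1.9504 × 13.733 = 68.54.
Effort = load / MA = 752 / 68.54 = 10.972 lbf.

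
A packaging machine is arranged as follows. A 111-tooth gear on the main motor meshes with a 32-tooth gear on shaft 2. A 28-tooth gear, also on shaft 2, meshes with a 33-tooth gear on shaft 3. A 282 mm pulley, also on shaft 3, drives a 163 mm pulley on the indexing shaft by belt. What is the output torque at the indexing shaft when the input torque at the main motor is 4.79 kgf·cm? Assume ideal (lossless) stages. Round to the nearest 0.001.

0.941 kgf·cm

Gear mesh: ratio = 32/111 = 0.28829; torque at shaft 2 = 4.79 × 0.28829 = 1.3809 kgf·cm.
Gear mesh: ratio = 33/28 = 1.1786; torque at shaft 3 = 1.3809 × 1.1786 = 1.6275 kgf·cm.
Belt: ratio = 163/282 = 0.57801; torque at the indexing shaft = 1.6275 × 0.57801 = 0.94071 kgf·cm.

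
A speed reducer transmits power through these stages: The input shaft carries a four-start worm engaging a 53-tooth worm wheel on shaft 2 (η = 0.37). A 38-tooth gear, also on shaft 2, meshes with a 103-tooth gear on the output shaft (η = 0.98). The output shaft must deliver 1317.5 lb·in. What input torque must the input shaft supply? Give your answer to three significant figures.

Overall ratio R = 13.25 × 2.7105 = 35.914; overall efficiency η = 0.37 × 0.98 = 0.3626.
Input torque = output torque / (R × η) = 1317.5 / (35.914 × 0.3626) = 101.17 lb·in.

101 lb·in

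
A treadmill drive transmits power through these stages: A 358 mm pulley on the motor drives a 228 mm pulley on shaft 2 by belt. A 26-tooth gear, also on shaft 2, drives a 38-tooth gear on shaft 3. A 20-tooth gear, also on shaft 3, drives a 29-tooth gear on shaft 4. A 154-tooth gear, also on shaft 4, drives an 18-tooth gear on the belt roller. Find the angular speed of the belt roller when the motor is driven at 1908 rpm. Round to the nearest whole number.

12095 rpm

Belt: ratio = 228/358 = 0.63687, so shaft 2 turns at 1908 / 0.63687 = 2995.9 rpm.
Gear mesh: ratio = 38/26 = 1.4615, so shaft 3 turns at 2995.9 / 1.4615 = 2049.8 rpm.
Gear mesh: ratio = 29/20 = 1.45, so shaft 4 turns at 2049.8 / 1.45 = 1413.7 rpm.
Gear mesh: ratio = 18/154 = 0.11688, so the belt roller turns at 1413.7 / 0.11688 = 12095 rpm.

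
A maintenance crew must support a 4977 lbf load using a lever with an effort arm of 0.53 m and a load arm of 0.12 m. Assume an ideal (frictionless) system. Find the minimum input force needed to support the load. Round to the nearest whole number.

Lever MA = effort arm / load arm = 0.53/0.12 = 4.4167.
Effort = load / MA = 4977 / 4.4167 = 1126.9 lbf.

1127 lbf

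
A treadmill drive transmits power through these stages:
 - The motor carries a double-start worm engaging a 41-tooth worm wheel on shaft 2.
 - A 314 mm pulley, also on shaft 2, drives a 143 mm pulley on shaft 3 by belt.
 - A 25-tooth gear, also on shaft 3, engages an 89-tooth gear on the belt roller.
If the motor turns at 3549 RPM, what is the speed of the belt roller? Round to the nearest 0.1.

106.8 RPM

worm 41/2 = 20.5 → 3549/20.5 = 173.12 RPM
belt 143/314 = 0.45541 → 173.12/0.45541 = 380.14 RPM
gear mesh 89/25 = 3.56 → 380.14/3.56 = 106.78 RPM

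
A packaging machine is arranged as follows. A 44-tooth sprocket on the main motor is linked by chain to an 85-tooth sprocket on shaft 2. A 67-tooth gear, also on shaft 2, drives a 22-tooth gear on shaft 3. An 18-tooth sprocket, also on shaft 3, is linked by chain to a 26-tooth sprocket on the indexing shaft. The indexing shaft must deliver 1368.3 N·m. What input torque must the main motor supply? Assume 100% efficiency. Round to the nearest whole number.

Overall ratio R = 1.9318 × 0.32836 × 1.4444 = 0.91625.
Input torque = output torque / R = 1368.3 / 0.91625 = 1493.4 N·m.

1493 N·m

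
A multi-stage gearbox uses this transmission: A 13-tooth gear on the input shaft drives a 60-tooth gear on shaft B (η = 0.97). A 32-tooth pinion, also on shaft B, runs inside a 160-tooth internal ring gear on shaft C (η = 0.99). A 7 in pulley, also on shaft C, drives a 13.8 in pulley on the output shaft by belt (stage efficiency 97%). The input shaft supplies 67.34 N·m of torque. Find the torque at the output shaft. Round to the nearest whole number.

2854 N·m

After the gear mesh (60/13): 67.34 × 4.6154 × 0.97 = 301.48 N·m
After the internal gear (160/32): 301.48 × 5 × 0.99 = 1492.3 N·m
After the belt (13.8/7): 1492.3 × 1.9714 × 0.97 = 2853.7 N·m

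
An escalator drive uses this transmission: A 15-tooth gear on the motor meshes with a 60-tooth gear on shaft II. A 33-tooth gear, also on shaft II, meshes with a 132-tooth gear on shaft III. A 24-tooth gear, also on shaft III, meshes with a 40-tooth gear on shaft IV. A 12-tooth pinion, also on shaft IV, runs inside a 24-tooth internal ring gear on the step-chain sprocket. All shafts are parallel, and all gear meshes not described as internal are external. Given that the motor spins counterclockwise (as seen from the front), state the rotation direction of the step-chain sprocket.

clockwise

the motor → shaft II: external mesh, 1 reversal → CW.
shaft II → shaft III: external mesh, 1 reversal → CCW.
shaft III → shaft IV: external mesh, 1 reversal → CW.
shaft IV → the step-chain sprocket: internal mesh, same direction → CW.
3 reversals in total — an odd number — so the step-chain sprocket turns opposite to the motor.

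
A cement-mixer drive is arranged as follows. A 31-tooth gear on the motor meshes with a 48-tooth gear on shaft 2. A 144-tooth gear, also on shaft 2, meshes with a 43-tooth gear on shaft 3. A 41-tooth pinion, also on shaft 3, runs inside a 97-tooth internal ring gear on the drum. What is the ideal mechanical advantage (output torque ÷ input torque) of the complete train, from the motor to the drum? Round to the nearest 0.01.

Each stage contributes driven/driver: gear mesh 48/31 = 1.5484, gear mesh 43/144 = 0.29861, internal gear 97/41 = 2.3659.
Overall: 1.5484 × 0.29861 × 2.3659 = 1.0939.

1.09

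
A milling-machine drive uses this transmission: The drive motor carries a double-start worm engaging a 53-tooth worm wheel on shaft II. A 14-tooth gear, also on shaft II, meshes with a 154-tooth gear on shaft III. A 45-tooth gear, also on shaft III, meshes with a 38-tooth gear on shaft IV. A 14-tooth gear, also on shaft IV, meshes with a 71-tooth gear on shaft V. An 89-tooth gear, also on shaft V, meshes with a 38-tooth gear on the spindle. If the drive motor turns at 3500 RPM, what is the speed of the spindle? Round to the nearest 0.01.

6.57 RPM

Worm: ratio = 53/2 = 26.5, so shaft II turns at 3500 / 26.5 = 132.08 RPM.
Gear mesh: ratio = 154/14 = 11, so shaft III turns at 132.08 / 11 = 12.007 RPM.
Gear mesh: ratio = 38/45 = 0.84444, so shaft IV turns at 12.007 / 0.84444 = 14.219 RPM.
Gear mesh: ratio = 71/14 = 5.0714, so shaft V turns at 14.219 / 5.0714 = 2.8037 RPM.
Gear mesh: ratio = 38/89 = 0.42697, so the spindle turns at 2.8037 / 0.42697 = 6.5665 RPM.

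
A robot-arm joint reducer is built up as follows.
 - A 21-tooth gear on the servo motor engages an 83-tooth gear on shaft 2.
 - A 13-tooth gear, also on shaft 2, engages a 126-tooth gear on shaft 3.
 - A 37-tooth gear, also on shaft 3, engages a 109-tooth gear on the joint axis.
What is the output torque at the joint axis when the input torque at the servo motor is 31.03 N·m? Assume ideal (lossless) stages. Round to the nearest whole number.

gear mesh 83/21 = 3.9524 → τ = 31.03·3.9524 = 122.64 N·m
gear mesh 126/13 = 9.6923 → τ = 122.64·9.6923 = 1188.7 N·m
gear mesh 109/37 = 2.9459 → τ = 1188.7·2.9459 = 3501.8 N·m

3502 N·m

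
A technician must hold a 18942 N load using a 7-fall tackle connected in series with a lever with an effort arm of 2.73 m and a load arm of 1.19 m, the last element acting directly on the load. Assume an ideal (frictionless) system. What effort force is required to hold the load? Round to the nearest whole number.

1180 N

Block-and-tackle MA = number of supporting rope parts = 7.
Lever MA = effort arm / load arm = 2.73/1.19 = 2.2941.
Combined ideal MA = 7 × 2.2941 = 16.059.
Effort = load / MA = 18942 / 16.059 = 1179.5 N.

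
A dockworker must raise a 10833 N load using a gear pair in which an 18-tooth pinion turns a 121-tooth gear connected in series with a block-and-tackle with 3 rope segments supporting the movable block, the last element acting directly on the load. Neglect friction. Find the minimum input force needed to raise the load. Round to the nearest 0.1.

537.2 N

Gear pair MA = 121/18 = 6.7222.
Block-and-tackle MA = number of supporting rope parts = 3.
Combined ideal MA = 6.7222 × 3 = 20.167.
Effort = load / MA = 10833 / 20.167 = 537.17 N.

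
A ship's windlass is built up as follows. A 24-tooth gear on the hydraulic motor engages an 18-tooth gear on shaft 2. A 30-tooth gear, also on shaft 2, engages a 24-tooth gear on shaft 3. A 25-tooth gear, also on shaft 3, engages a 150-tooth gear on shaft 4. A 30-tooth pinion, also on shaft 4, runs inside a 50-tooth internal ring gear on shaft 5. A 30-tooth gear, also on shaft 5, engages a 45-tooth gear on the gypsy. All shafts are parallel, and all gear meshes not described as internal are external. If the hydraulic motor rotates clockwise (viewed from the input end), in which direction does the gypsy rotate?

clockwise

the hydraulic motor → shaft 2: external mesh, 1 reversal → CCW.
shaft 2 → shaft 3: external mesh, 1 reversal → CW.
shaft 3 → shaft 4: external mesh, 1 reversal → CCW.
shaft 4 → shaft 5: internal mesh, same direction → CCW.
shaft 5 → the gypsy: external mesh, 1 reversal → CW.
4 reversals in total — an even number — so the gypsy turns the same way as the hydraulic motor.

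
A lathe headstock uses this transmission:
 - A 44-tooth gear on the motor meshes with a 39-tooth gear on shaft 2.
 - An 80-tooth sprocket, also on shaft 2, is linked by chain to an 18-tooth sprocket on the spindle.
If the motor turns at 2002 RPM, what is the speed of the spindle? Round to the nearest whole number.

10039 RPM

gear mesh 39/44 = 0.88636 → 2002/0.88636 = 2258.7 RPM
chain 18/80 = 0.225 → 2258.7/0.225 = 10039 RPM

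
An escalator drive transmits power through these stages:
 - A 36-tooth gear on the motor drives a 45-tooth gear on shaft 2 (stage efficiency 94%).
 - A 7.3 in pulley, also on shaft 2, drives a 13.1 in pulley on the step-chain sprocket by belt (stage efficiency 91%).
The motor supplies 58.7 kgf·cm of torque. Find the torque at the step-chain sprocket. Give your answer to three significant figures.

113 kgf·cm

Gear mesh: ratio = 45/36 = 1.25; torque at shaft 2 = 58.7 × 1.25 × 0.94 = 68.972 kgf·cm.
Belt: ratio = 13.1/7.3 = 1.7945; torque at the step-chain sprocket = 68.972 × 1.7945 × 0.91 = 112.63 kgf·cm.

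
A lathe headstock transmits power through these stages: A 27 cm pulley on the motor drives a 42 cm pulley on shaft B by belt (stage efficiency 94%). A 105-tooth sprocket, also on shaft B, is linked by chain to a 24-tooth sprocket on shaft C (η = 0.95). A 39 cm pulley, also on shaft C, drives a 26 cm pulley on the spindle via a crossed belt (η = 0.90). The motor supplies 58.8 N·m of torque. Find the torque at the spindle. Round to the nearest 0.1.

11.2 N·m

Belt: ratio = 42/27 = 1.5556; torque at shaft B = 58.8 × 1.5556 × 0.94 = 85.979 N·m.
Chain: ratio = 24/105 = 0.22857; torque at shaft C = 85.979 × 0.22857 × 0.95 = 18.67 N·m.
Belt: ratio = 26/39 = 0.66667; torque at the spindle = 18.67 × 0.66667 × 0.90 = 11.202 N·m.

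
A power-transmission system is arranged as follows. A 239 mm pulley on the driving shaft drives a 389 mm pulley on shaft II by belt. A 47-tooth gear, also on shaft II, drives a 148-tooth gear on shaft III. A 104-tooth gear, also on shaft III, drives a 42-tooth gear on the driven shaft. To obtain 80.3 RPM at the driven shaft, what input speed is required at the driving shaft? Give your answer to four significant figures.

Overall ratio R = 1.6276 × 3.1489 × 0.40385 = 2.0698.
Required input speed = output speed × R = 80.3 × 2.0698 = 166.21 RPM.

166.2 RPM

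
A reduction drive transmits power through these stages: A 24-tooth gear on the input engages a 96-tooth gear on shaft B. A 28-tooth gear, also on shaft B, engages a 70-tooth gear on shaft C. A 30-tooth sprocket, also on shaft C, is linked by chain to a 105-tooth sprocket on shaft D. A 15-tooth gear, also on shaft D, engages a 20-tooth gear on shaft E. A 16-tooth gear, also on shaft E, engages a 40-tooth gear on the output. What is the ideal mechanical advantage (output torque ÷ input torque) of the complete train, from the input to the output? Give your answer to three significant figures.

Each stage contributes driven/driver: gear mesh 96/24 = 4, gear mesh 70/28 = 2.5, chain 105/30 = 3.5, gear mesh 20/15 = 1.3333, gear mesh 40/16 = 2.5.
Overall: 4 × 2.5 × 3.5 × 1.3333 × 2.5 = 116.67.

117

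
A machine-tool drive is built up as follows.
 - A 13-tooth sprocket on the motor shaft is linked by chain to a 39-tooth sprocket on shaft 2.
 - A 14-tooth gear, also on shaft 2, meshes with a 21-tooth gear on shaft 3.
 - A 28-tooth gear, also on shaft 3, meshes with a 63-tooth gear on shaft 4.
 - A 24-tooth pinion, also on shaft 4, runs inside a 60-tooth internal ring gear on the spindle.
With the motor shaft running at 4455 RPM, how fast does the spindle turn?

Chain: ratio = 39/13 = 3, so shaft 2 turns at 4455 / 3 = 1485 RPM.
Gear mesh: ratio = 21/14 = 1.5, so shaft 3 turns at 1485 / 1.5 = 990 RPM.
Gear mesh: ratio = 63/28 = 2.25, so shaft 4 turns at 990 / 2.25 = 440 RPM.
Internal gear: ratio = 60/24 = 2.5, so the spindle turns at 440 / 2.5 = 176 RPM.

176 RPM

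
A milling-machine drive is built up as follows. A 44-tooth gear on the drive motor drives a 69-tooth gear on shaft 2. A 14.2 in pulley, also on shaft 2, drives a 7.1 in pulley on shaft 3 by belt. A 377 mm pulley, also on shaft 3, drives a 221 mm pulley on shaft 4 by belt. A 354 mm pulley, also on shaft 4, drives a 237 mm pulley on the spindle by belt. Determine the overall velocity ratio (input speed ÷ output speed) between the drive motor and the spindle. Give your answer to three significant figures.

0.308

Each stage contributes driven/driver: gear mesh 69/44 = 1.5682, belt 7.1/14.2 = 0.5, belt 221/377 = 0.58621, belt 237/354 = 0.66949.
Overall: 1.5682 × 0.5 × 0.58621 × 0.66949 = 0.30772.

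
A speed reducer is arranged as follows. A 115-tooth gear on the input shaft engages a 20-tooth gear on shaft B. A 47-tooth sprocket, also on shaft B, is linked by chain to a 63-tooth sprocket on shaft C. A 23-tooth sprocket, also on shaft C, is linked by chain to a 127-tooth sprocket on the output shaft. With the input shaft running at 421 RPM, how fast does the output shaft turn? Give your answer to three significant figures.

the input shaft → shaft B (gear mesh, 20/115): 421 ÷ 0.17391 = 2420.8 RPM
shaft B → shaft C (chain, 63/47): 2420.8 ÷ 1.3404 = 1806 RPM
shaft C → the output shaft (chain, 127/23): 1806 ÷ 5.5217 = 327.06 RPM

327 RPM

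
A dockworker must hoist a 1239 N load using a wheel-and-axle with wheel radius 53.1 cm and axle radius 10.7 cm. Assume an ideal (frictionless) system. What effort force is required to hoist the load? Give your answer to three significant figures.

250 N

Wheel-and-axle MA = R/r = 53.1/10.7 = 4.9626.
Effort = load / MA = 1239 / 4.9626 = 249.67 N.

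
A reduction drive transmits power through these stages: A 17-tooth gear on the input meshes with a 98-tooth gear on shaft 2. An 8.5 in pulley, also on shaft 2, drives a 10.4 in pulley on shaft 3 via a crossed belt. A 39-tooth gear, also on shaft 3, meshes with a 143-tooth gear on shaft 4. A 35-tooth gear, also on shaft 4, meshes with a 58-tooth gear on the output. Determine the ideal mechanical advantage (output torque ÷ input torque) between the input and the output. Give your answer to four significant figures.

42.86

Each stage contributes driven/driver: gear mesh 98/17 = 5.7647, belt 10.4/8.5 = 1.2235, gear mesh 143/39 = 3.6667, gear mesh 58/35 = 1.6571.
Overall: 5.7647 × 1.2235 × 3.6667 × 1.6571 = 42.857.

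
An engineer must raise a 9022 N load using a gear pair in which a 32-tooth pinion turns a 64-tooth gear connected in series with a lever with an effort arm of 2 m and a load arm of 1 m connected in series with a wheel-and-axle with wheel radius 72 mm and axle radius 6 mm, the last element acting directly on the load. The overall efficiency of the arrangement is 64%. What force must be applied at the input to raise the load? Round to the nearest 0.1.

Gear pair MA = 64/32 = 2.
Lever MA = effort arm / load arm = 2/1 = 2.
Wheel-and-axle MA = R/r = 72/6 = 12.
Combined ideal MA = 2 × 2 × 12 = 48.
Actual MA = 48 × 0.64 = 30.72.
Effort = load / actual MA = 9022 / 30.72 = 293.68 N.

293.7 N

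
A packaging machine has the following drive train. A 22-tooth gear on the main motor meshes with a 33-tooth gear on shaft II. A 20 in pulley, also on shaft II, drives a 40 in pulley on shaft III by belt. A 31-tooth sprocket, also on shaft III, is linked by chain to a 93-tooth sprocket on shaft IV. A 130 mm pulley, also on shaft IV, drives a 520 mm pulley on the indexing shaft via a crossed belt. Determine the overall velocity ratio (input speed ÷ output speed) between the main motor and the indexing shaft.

Each stage contributes driven/driver: gear mesh 33/22 = 1.5, belt 40/20 = 2, chain 93/31 = 3, belt 520/130 = 4.
Overall: 1.5 × 2 × 3 × 4 = 36.

36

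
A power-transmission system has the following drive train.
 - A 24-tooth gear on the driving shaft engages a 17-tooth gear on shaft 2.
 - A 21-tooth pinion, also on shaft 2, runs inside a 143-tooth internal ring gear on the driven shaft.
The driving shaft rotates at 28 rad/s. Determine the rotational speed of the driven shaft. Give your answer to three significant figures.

gear mesh 17/24 = 0.70833 → 28/0.70833 = 39.529 rad/s
internal gear 143/21 = 6.8095 → 39.529/6.8095 = 5.805 rad/s

5.81 rad/s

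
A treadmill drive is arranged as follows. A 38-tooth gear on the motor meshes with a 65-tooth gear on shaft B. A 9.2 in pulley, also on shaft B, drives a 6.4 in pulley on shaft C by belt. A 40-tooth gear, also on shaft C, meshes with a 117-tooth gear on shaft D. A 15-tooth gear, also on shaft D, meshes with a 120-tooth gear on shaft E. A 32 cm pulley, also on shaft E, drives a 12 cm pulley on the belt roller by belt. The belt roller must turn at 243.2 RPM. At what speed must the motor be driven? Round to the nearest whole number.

Overall ratio R = 1.7105 × 0.69565 × 2.925 × 8 × 0.375 = 10.442.
Required input speed = output speed × R = 243.2 × 10.442 = 2539.4 RPM.

2539 RPM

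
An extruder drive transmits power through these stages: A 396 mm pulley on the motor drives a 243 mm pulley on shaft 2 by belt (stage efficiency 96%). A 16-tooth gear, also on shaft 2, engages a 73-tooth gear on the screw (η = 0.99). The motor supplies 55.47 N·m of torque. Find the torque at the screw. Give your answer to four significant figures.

After the belt (243/396): 55.47 × 0.61364 × 0.96 = 32.677 N·m
After the gear mesh (73/16): 32.677 × 4.5625 × 0.99 = 147.6 N·m

147.6 N·m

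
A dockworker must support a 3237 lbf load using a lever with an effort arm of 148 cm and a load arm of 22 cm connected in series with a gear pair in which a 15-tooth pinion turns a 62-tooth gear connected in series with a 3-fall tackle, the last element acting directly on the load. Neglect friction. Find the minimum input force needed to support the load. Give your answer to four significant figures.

38.80 lbf

Lever MA = effort arm / load arm = 148/22 = 6.7273.
Gear pair MA = 62/15 = 4.1333.
Block-and-tackle MA = number of supporting rope parts = 3.
Combined ideal MA = 6.7273 × 4.1333 × 3 = 83.418.
Effort = load / MA = 3237 / 83.418 = 38.804 lbf.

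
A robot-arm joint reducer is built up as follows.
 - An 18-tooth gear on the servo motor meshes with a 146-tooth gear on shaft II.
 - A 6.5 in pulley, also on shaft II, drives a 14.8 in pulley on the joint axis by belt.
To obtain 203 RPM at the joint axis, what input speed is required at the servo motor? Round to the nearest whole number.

Overall ratio R = 8.1111 × 2.2769 = 18.468.
Required input speed = output speed × R = 203 × 18.468 = 3749.1 RPM.

3749 RPM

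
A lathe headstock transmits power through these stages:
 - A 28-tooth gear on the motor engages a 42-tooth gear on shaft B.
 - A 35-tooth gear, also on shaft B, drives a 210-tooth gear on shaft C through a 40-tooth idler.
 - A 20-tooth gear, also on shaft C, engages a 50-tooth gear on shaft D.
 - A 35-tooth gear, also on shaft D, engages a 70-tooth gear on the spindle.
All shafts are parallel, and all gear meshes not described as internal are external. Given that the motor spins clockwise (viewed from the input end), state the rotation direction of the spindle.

the motor → shaft B: external mesh, 1 reversal → CCW.
shaft B → shaft C: driver → idler → driven is 2 external meshes, 2 reversals → CCW.
shaft C → shaft D: external mesh, 1 reversal → CW.
shaft D → the spindle: external mesh, 1 reversal → CCW.
5 reversals in total — an odd number — so the spindle turns opposite to the motor.

counterclockwise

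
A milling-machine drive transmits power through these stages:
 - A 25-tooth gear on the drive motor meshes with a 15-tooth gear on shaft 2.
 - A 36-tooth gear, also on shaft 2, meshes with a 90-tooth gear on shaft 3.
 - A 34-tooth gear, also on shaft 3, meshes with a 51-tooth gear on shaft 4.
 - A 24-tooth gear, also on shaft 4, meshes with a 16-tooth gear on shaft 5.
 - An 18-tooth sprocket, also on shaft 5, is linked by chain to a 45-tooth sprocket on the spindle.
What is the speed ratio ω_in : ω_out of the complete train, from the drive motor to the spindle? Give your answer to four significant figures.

3.750

Each stage contributes driven/driver: gear mesh 15/25 = 0.6, gear mesh 90/36 = 2.5, gear mesh 51/34 = 1.5, gear mesh 16/24 = 0.66667, chain 45/18 = 2.5.
Overall: 0.6 × 2.5 × 1.5 × 0.66667 × 2.5 = 3.75.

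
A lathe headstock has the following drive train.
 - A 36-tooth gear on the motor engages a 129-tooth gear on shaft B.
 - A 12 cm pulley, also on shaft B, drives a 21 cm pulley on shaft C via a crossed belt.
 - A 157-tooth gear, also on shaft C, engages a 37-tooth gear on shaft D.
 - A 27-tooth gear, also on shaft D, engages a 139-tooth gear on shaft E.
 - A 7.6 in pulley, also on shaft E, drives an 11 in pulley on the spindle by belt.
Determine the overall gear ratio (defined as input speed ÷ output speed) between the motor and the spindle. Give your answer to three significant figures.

Each stage contributes driven/driver: gear mesh 129/36 = 3.5833, belt 21/12 = 1.75, gear mesh 37/157 = 0.23567, gear mesh 139/27 = 5.1481, belt 11/7.6 = 1.4474.
Overall: 3.5833 × 1.75 × 0.23567 × 5.1481 × 1.4474 = 11.012.

11.0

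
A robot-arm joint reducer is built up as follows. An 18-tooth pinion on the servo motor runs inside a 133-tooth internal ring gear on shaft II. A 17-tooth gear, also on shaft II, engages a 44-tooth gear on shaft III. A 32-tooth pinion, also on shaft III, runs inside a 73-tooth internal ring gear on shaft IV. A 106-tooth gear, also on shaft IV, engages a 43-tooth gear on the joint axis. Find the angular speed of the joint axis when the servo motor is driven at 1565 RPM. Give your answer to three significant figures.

88.4 RPM

internal gear 133/18 = 7.3889 → 1565/7.3889 = 211.8 RPM
gear mesh 44/17 = 2.5882 → 211.8/2.5882 = 81.834 RPM
internal gear 73/32 = 2.2812 → 81.834/2.2812 = 35.872 RPM
gear mesh 43/106 = 0.40566 → 35.872/0.40566 = 88.429 RPM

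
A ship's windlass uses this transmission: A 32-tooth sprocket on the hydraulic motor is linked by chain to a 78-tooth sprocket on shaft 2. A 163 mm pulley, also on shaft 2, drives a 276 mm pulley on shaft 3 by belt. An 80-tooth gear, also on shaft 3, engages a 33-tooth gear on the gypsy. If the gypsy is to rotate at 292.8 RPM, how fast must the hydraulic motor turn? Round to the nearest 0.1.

Overall ratio R = 2.4375 × 1.6933 × 0.4125 = 1.7025.
Required input speed = output speed × R = 292.8 × 1.7025 = 498.5 RPM.

498.5 RPM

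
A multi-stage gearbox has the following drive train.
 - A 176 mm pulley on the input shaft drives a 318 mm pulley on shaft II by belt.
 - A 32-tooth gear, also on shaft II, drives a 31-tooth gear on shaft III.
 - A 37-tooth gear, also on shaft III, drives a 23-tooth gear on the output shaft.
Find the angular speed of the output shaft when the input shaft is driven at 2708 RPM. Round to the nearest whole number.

2489 RPM

Belt: ratio = 318/176 = 1.8068, so shaft II turns at 2708 / 1.8068 = 1498.8 RPM.
Gear mesh: ratio = 31/32 = 0.96875, so shaft III turns at 1498.8 / 0.96875 = 1547.1 RPM.
Gear mesh: ratio = 23/37 = 0.62162, so the output shaft turns at 1547.1 / 0.62162 = 2488.8 RPM.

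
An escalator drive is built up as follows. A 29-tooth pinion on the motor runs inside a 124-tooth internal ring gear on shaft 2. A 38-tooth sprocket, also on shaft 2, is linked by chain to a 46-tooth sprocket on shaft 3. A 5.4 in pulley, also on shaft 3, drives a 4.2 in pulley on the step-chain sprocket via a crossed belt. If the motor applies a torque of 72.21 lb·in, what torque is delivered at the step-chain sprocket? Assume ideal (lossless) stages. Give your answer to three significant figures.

After the internal gear (124/29): 72.21 × 4.2759 = 308.76 lb·in
After the chain (46/38): 308.76 × 1.2105 = 373.76 lb·in
After the belt (4.2/5.4): 373.76 × 0.77778 = 290.7 lb·in

291 lb·in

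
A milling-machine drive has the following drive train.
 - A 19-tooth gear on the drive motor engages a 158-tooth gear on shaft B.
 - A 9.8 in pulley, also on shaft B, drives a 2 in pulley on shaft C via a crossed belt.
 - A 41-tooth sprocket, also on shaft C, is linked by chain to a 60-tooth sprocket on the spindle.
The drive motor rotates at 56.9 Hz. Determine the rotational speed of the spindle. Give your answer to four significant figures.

22.91 Hz

Gear mesh: ratio = 158/19 = 8.3158, so shaft B turns at 56.9 / 8.3158 = 6.8424 Hz.
Belt: ratio = 2/9.8 = 0.20408, so shaft C turns at 6.8424 / 0.20408 = 33.528 Hz.
Chain: ratio = 60/41 = 1.4634, so the spindle turns at 33.528 / 1.4634 = 22.911 Hz.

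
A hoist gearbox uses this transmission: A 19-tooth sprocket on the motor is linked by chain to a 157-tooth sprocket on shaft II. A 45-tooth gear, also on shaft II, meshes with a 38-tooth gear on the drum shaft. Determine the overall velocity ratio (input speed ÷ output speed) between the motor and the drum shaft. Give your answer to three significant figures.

Each stage contributes driven/driver: chain 157/19 = 8.2632, gear mesh 38/45 = 0.84444.
Overall: 8.2632 × 0.84444 = 6.9778.

6.98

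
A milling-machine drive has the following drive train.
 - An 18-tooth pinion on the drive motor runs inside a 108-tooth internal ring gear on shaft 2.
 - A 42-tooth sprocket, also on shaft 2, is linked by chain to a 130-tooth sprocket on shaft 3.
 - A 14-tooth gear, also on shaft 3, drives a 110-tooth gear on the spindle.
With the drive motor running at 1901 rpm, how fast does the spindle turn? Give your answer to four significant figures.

internal gear 108/18 = 6 → 1901/6 = 316.83 rpm
chain 130/42 = 3.0952 → 316.83/3.0952 = 102.36 rpm
gear mesh 110/14 = 7.8571 → 102.36/7.8571 = 13.028 rpm

13.03 rpm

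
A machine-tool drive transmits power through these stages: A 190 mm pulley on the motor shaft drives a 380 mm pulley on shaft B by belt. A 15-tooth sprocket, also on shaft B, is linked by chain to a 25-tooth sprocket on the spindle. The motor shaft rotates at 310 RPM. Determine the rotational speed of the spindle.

93 RPM

belt 380/190 = 2 → 310/2 = 155 RPM
chain 25/15 = 1.6667 → 155/1.6667 = 93 RPM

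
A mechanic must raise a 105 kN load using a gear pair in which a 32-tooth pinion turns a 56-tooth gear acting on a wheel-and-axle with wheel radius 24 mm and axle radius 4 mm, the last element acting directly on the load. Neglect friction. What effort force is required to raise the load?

10 kN

Gear pair MA = 56/32 = 1.75.
Wheel-and-axle MA = R/r = 24/4 = 6.
Combined ideal MA = 1.75 × 6 = 10.5.
Effort = load / MA = 105 / 10.5 = 10 kN.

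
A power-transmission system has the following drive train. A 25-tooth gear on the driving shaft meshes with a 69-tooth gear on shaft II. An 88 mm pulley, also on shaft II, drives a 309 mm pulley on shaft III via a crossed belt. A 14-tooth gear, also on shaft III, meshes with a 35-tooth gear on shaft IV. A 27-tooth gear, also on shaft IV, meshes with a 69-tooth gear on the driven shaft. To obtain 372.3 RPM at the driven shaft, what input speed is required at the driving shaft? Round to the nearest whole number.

23052 RPM

Overall ratio R = 2.76 × 3.5114 × 2.5 × 2.5556 = 61.917.
Required input speed = output speed × R = 372.3 × 61.917 = 23052 RPM.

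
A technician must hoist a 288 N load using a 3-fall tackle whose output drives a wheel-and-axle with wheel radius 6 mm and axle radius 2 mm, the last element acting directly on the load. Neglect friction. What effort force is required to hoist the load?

32 N

Block-and-tackle MA = number of supporting rope parts = 3.
Wheel-and-axle MA = R/r = 6/2 = 3.
Combined ideal MA = 3 × 3 = 9.
Effort = load / MA = 288 / 9 = 32 N.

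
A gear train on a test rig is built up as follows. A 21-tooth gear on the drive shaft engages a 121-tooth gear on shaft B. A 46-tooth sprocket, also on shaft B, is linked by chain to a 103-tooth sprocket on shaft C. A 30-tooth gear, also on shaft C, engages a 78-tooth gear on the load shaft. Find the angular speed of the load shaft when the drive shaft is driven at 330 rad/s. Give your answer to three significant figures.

gear mesh 121/21 = 5.7619 → 330/5.7619 = 57.273 rad/s
chain 103/46 = 2.2391 → 57.273/2.2391 = 25.578 rad/s
gear mesh 78/30 = 2.6 → 25.578/2.6 = 9.8377 rad/s

9.84 rad/s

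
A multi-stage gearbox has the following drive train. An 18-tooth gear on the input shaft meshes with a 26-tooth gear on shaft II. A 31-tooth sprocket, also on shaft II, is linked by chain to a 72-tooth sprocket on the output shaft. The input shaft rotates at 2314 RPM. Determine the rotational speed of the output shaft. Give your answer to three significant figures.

gear mesh 26/18 = 1.4444 → 2314/1.4444 = 1602 RPM
chain 72/31 = 2.3226 → 1602/2.3226 = 689.75 RPM

690 RPM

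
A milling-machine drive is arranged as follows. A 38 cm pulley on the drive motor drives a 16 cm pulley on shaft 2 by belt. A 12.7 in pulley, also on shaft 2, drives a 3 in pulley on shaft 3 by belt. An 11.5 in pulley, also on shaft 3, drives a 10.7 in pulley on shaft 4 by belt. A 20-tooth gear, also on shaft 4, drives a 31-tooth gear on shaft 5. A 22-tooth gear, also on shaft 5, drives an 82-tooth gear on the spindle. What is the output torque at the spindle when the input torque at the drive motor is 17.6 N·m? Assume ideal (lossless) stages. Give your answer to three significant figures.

belt 16/38 = 0.42105 → τ = 17.6·0.42105 = 7.4105 N·m
belt 3/12.7 = 0.23622 → τ = 7.4105·0.23622 = 1.7505 N·m
belt 10.7/11.5 = 0.93043 → τ = 1.7505·0.93043 = 1.6287 N·m
gear mesh 31/20 = 1.55 → τ = 1.6287·1.55 = 2.5246 N·m
gear mesh 82/22 = 3.7273 → τ = 2.5246·3.7273 = 9.4097 N·m

9.41 N·m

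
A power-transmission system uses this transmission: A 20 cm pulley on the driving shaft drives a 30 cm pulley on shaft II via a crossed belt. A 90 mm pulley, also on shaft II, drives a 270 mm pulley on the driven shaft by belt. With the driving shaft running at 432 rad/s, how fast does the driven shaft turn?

belt 30/20 = 1.5 → 432/1.5 = 288 rad/s
belt 270/90 = 3 → 288/3 = 96 rad/s

96 rad/s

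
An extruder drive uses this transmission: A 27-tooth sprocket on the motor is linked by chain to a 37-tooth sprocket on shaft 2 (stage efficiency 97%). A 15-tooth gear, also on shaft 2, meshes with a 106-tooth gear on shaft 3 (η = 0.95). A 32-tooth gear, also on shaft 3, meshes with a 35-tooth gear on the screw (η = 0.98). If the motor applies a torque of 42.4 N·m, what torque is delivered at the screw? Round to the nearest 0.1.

405.6 N·m

chain 37/27 = 1.3704 → τ = 42.4·1.3704·0.97 = 56.361 N·m
gear mesh 106/15 = 7.0667 → τ = 56.361·7.0667·0.95 = 378.37 N·m
gear mesh 35/32 = 1.0938 → τ = 378.37·1.0938·0.98 = 405.56 N·m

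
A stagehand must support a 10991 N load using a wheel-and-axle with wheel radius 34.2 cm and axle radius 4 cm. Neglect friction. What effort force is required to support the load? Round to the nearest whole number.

Wheel-and-axle MA = R/r = 34.2/4 = 8.55.
Effort = load / MA = 10991 / 8.55 = 1285.5 N.

1285 N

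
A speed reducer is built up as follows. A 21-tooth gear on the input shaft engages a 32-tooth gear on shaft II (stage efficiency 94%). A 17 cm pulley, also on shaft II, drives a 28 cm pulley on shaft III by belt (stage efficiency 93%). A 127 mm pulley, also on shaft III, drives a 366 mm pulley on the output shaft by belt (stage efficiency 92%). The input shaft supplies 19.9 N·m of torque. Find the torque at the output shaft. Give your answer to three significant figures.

116 N·m

Gear mesh: ratio = 32/21 = 1.5238; torque at shaft II = 19.9 × 1.5238 × 0.94 = 28.504 N·m.
Belt: ratio = 28/17 = 1.6471; torque at shaft III = 28.504 × 1.6471 × 0.93 = 43.662 N·m.
Belt: ratio = 366/127 = 2.8819; torque at the output shaft = 43.662 × 2.8819 × 0.92 = 115.76 N·m.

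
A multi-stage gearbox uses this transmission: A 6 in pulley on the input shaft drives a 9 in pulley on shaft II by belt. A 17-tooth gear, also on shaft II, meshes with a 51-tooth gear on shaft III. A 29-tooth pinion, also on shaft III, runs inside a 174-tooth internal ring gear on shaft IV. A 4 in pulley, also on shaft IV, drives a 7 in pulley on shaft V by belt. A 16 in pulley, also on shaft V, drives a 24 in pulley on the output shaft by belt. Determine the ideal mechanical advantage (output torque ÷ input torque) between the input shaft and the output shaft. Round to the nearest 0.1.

Each stage contributes driven/driver: belt 9/6 = 1.5, gear mesh 51/17 = 3, internal gear 174/29 = 6, belt 7/4 = 1.75, belt 24/16 = 1.5.
Overall: 1.5 × 3 × 6 × 1.75 × 1.5 = 70.875.

70.9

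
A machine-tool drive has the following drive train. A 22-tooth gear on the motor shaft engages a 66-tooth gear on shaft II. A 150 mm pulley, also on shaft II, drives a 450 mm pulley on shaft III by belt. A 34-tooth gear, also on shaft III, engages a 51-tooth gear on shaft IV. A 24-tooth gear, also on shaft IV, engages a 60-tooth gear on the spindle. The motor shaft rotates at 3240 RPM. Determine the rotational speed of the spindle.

gear mesh 66/22 = 3 → 3240/3 = 1080 RPM
belt 450/150 = 3 → 1080/3 = 360 RPM
gear mesh 51/34 = 1.5 → 360/1.5 = 240 RPM
gear mesh 60/24 = 2.5 → 240/2.5 = 96 RPM

96 RPM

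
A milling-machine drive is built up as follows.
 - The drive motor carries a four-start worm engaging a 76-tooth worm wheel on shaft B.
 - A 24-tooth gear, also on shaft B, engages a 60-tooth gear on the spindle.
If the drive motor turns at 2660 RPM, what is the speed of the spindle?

56 RPM

the drive motor → shaft B (worm, 76/4): 2660 ÷ 19 = 140 RPM
shaft B → the spindle (gear mesh, 60/24): 140 ÷ 2.5 = 56 RPM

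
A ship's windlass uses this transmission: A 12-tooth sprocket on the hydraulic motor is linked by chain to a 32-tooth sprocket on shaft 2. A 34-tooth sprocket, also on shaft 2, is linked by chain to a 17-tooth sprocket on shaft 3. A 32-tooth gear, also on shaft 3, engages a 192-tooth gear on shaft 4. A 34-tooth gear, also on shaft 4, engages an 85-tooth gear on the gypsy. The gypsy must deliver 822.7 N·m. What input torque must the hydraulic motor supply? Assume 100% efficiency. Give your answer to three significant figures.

Overall ratio R = 2.6667 × 0.5 × 6 × 2.5 = 20.
Input torque = output torque / R = 822.7 / 20 = 41.135 N·m.

41.1 N·m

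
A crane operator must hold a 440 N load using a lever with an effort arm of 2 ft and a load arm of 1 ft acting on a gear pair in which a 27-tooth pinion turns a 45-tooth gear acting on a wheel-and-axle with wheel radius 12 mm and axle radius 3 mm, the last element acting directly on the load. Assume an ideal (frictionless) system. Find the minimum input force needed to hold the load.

Lever MA = effort arm / load arm = 2/1 = 2.
Gear pair MA = 45/27 = 1.6667.
Wheel-and-axle MA = R/r = 12/3 = 4.
Combined ideal MA = 2 × 1.6667 × 4 = 13.333.
Effort = load / MA = 440 / 13.333 = 33 N.

33 N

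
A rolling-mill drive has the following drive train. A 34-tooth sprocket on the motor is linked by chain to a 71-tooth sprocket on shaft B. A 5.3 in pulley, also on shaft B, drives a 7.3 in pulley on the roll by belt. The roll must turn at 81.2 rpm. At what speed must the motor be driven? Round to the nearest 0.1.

233.6 rpm

Overall ratio R = 2.0882 × 1.3774 = 2.8762.
Required input speed = output speed × R = 81.2 × 2.8762 = 233.55 rpm.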